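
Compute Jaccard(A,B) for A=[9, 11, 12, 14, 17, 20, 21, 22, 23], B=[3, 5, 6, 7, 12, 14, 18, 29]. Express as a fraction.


A intersect B = [12, 14]
|A intersect B| = 2
A union B = [3, 5, 6, 7, 9, 11, 12, 14, 17, 18, 20, 21, 22, 23, 29]
|A union B| = 15
Jaccard = 2/15 = 2/15

2/15


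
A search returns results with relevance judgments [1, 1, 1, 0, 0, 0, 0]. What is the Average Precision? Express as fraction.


Computing P@k for each relevant position:
Position 1: relevant, P@1 = 1/1 = 1
Position 2: relevant, P@2 = 2/2 = 1
Position 3: relevant, P@3 = 3/3 = 1
Position 4: not relevant
Position 5: not relevant
Position 6: not relevant
Position 7: not relevant
Sum of P@k = 1 + 1 + 1 = 3
AP = 3 / 3 = 1

1


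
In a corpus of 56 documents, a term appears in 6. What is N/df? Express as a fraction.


IDF ratio = N / df
= 56 / 6
= 28/3

28/3


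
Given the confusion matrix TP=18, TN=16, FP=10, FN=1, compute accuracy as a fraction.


Accuracy = (TP + TN) / (TP + TN + FP + FN)
TP + TN = 18 + 16 = 34
Total = 18 + 16 + 10 + 1 = 45
Accuracy = 34 / 45 = 34/45

34/45


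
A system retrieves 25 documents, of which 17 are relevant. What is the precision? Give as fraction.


Precision = relevant_retrieved / total_retrieved
= 17 / 25
= 17 / (17 + 8)
= 17/25

17/25


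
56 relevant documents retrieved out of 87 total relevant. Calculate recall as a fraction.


Recall = retrieved_relevant / total_relevant
= 56 / 87
= 56 / (56 + 31)
= 56/87

56/87


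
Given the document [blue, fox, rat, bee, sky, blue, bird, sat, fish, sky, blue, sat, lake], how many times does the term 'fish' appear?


Document has 13 words
Scanning for 'fish':
Found at positions: [8]
Count = 1

1


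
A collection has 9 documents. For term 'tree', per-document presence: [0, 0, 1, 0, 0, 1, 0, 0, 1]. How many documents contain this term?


Checking each document for 'tree':
Doc 1: absent
Doc 2: absent
Doc 3: present
Doc 4: absent
Doc 5: absent
Doc 6: present
Doc 7: absent
Doc 8: absent
Doc 9: present
df = sum of presences = 0 + 0 + 1 + 0 + 0 + 1 + 0 + 0 + 1 = 3

3


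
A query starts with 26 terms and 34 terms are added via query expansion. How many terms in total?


Original terms: 26
Expansion terms: 34
Total = 26 + 34 = 60

60


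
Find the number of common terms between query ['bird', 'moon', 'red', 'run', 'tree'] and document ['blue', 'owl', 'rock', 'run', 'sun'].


Query terms: ['bird', 'moon', 'red', 'run', 'tree']
Document terms: ['blue', 'owl', 'rock', 'run', 'sun']
Common terms: ['run']
Overlap count = 1

1


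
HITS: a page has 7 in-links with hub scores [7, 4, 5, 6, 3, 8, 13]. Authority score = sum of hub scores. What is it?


Authority = sum of hub scores of in-linkers
In-link 1: hub score = 7
In-link 2: hub score = 4
In-link 3: hub score = 5
In-link 4: hub score = 6
In-link 5: hub score = 3
In-link 6: hub score = 8
In-link 7: hub score = 13
Authority = 7 + 4 + 5 + 6 + 3 + 8 + 13 = 46

46


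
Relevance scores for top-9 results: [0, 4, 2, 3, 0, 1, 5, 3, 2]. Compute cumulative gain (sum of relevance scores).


Cumulative Gain = sum of relevance scores
Position 1: rel=0, running sum=0
Position 2: rel=4, running sum=4
Position 3: rel=2, running sum=6
Position 4: rel=3, running sum=9
Position 5: rel=0, running sum=9
Position 6: rel=1, running sum=10
Position 7: rel=5, running sum=15
Position 8: rel=3, running sum=18
Position 9: rel=2, running sum=20
CG = 20

20


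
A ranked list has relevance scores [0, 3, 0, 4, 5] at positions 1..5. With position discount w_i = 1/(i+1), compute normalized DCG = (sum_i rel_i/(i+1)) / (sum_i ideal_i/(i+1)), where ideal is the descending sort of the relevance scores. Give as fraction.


Position discount weights w_i = 1/(i+1) for i=1..5:
Weights = [1/2, 1/3, 1/4, 1/5, 1/6]
Actual relevance: [0, 3, 0, 4, 5]
DCG = 0/2 + 3/3 + 0/4 + 4/5 + 5/6 = 79/30
Ideal relevance (sorted desc): [5, 4, 3, 0, 0]
Ideal DCG = 5/2 + 4/3 + 3/4 + 0/5 + 0/6 = 55/12
nDCG = DCG / ideal_DCG = 79/30 / 55/12 = 158/275

158/275


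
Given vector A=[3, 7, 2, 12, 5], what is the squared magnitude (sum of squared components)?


|A|^2 = sum of squared components
A[0]^2 = 3^2 = 9
A[1]^2 = 7^2 = 49
A[2]^2 = 2^2 = 4
A[3]^2 = 12^2 = 144
A[4]^2 = 5^2 = 25
Sum = 9 + 49 + 4 + 144 + 25 = 231

231


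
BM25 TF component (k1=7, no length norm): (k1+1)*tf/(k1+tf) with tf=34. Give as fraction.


BM25 TF component = (k1+1)*tf / (k1+tf)
k1 = 7, tf = 34
Numerator = (7+1)*34 = 272
Denominator = 7 + 34 = 41
= 272/41 = 272/41

272/41


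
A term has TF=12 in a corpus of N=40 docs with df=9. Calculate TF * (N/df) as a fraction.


TF * (N/df)
= 12 * (40/9)
= 12 * 40/9
= 160/3

160/3


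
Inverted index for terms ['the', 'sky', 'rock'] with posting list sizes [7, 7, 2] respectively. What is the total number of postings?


Summing posting list sizes:
'the': 7 postings
'sky': 7 postings
'rock': 2 postings
Total = 7 + 7 + 2 = 16

16


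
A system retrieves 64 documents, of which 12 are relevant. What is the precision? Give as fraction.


Precision = relevant_retrieved / total_retrieved
= 12 / 64
= 12 / (12 + 52)
= 3/16

3/16


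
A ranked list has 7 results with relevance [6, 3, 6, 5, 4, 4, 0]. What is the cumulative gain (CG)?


Cumulative Gain = sum of relevance scores
Position 1: rel=6, running sum=6
Position 2: rel=3, running sum=9
Position 3: rel=6, running sum=15
Position 4: rel=5, running sum=20
Position 5: rel=4, running sum=24
Position 6: rel=4, running sum=28
Position 7: rel=0, running sum=28
CG = 28

28


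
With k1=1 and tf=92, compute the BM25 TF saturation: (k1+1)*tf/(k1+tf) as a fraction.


BM25 TF component = (k1+1)*tf / (k1+tf)
k1 = 1, tf = 92
Numerator = (1+1)*92 = 184
Denominator = 1 + 92 = 93
= 184/93 = 184/93

184/93


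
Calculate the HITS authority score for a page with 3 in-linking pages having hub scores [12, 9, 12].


Authority = sum of hub scores of in-linkers
In-link 1: hub score = 12
In-link 2: hub score = 9
In-link 3: hub score = 12
Authority = 12 + 9 + 12 = 33

33


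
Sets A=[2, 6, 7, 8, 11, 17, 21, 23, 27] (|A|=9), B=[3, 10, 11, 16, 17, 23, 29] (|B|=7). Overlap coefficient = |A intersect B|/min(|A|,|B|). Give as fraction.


A intersect B = [11, 17, 23]
|A intersect B| = 3
min(|A|, |B|) = min(9, 7) = 7
Overlap = 3 / 7 = 3/7

3/7


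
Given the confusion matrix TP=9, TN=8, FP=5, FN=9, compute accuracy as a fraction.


Accuracy = (TP + TN) / (TP + TN + FP + FN)
TP + TN = 9 + 8 = 17
Total = 9 + 8 + 5 + 9 = 31
Accuracy = 17 / 31 = 17/31

17/31


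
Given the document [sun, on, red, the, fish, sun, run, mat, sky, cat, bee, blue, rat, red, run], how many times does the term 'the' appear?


Document has 15 words
Scanning for 'the':
Found at positions: [3]
Count = 1

1


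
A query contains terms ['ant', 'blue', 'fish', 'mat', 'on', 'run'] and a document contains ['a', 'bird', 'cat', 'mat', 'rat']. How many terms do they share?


Query terms: ['ant', 'blue', 'fish', 'mat', 'on', 'run']
Document terms: ['a', 'bird', 'cat', 'mat', 'rat']
Common terms: ['mat']
Overlap count = 1

1


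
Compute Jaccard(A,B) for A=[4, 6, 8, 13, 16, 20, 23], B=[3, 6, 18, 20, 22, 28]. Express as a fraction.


A intersect B = [6, 20]
|A intersect B| = 2
A union B = [3, 4, 6, 8, 13, 16, 18, 20, 22, 23, 28]
|A union B| = 11
Jaccard = 2/11 = 2/11

2/11


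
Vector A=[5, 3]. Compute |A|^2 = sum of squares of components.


|A|^2 = sum of squared components
A[0]^2 = 5^2 = 25
A[1]^2 = 3^2 = 9
Sum = 25 + 9 = 34

34


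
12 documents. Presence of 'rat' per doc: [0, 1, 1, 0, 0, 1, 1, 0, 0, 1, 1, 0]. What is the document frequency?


Checking each document for 'rat':
Doc 1: absent
Doc 2: present
Doc 3: present
Doc 4: absent
Doc 5: absent
Doc 6: present
Doc 7: present
Doc 8: absent
Doc 9: absent
Doc 10: present
Doc 11: present
Doc 12: absent
df = sum of presences = 0 + 1 + 1 + 0 + 0 + 1 + 1 + 0 + 0 + 1 + 1 + 0 = 6

6


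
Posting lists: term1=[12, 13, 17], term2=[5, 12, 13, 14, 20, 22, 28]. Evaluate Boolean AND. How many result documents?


Boolean AND: find intersection of posting lists
term1 docs: [12, 13, 17]
term2 docs: [5, 12, 13, 14, 20, 22, 28]
Intersection: [12, 13]
|intersection| = 2

2


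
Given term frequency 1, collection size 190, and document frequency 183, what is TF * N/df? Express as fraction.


TF * (N/df)
= 1 * (190/183)
= 1 * 190/183
= 190/183

190/183


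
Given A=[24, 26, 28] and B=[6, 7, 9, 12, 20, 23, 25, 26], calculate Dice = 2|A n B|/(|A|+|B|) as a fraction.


A intersect B = [26]
|A intersect B| = 1
|A| = 3, |B| = 8
Dice = 2*1 / (3+8)
= 2 / 11 = 2/11

2/11


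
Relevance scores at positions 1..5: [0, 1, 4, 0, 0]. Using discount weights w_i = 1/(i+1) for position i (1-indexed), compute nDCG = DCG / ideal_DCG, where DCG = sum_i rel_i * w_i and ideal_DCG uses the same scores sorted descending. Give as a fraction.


Position discount weights w_i = 1/(i+1) for i=1..5:
Weights = [1/2, 1/3, 1/4, 1/5, 1/6]
Actual relevance: [0, 1, 4, 0, 0]
DCG = 0/2 + 1/3 + 4/4 + 0/5 + 0/6 = 4/3
Ideal relevance (sorted desc): [4, 1, 0, 0, 0]
Ideal DCG = 4/2 + 1/3 + 0/4 + 0/5 + 0/6 = 7/3
nDCG = DCG / ideal_DCG = 4/3 / 7/3 = 4/7

4/7


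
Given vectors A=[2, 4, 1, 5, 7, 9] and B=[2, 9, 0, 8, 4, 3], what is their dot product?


Dot product = sum of element-wise products
A[0]*B[0] = 2*2 = 4
A[1]*B[1] = 4*9 = 36
A[2]*B[2] = 1*0 = 0
A[3]*B[3] = 5*8 = 40
A[4]*B[4] = 7*4 = 28
A[5]*B[5] = 9*3 = 27
Sum = 4 + 36 + 0 + 40 + 28 + 27 = 135

135


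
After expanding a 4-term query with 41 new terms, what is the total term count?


Original terms: 4
Expansion terms: 41
Total = 4 + 41 = 45

45


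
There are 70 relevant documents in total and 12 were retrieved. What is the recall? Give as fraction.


Recall = retrieved_relevant / total_relevant
= 12 / 70
= 12 / (12 + 58)
= 6/35

6/35


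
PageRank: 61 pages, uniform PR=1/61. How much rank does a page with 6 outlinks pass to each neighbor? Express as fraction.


Initial PR = 1/61 = 1/61
Outlinks = 6
Contribution per link = PR / outlinks
= 1/61 / 6
= 1/366

1/366


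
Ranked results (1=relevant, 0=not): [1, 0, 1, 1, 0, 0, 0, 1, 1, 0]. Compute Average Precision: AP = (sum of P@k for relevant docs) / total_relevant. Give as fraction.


Computing P@k for each relevant position:
Position 1: relevant, P@1 = 1/1 = 1
Position 2: not relevant
Position 3: relevant, P@3 = 2/3 = 2/3
Position 4: relevant, P@4 = 3/4 = 3/4
Position 5: not relevant
Position 6: not relevant
Position 7: not relevant
Position 8: relevant, P@8 = 4/8 = 1/2
Position 9: relevant, P@9 = 5/9 = 5/9
Position 10: not relevant
Sum of P@k = 1 + 2/3 + 3/4 + 1/2 + 5/9 = 125/36
AP = 125/36 / 5 = 25/36

25/36


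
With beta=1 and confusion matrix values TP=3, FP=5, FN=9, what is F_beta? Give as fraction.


P = TP/(TP+FP) = 3/8 = 3/8
R = TP/(TP+FN) = 3/12 = 1/4
beta^2 = 1^2 = 1
(1 + beta^2) = 2
Numerator = (1+beta^2)*P*R = 3/16
Denominator = beta^2*P + R = 3/8 + 1/4 = 5/8
F_beta = 3/10

3/10


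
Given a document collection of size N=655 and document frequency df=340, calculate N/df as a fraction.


IDF ratio = N / df
= 655 / 340
= 131/68

131/68


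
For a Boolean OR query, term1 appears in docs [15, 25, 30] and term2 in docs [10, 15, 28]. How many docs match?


Boolean OR: find union of posting lists
term1 docs: [15, 25, 30]
term2 docs: [10, 15, 28]
Union: [10, 15, 25, 28, 30]
|union| = 5

5


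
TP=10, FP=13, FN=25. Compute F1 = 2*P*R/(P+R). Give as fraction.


F1 = 2 * P * R / (P + R)
P = TP/(TP+FP) = 10/23 = 10/23
R = TP/(TP+FN) = 10/35 = 2/7
2 * P * R = 2 * 10/23 * 2/7 = 40/161
P + R = 10/23 + 2/7 = 116/161
F1 = 40/161 / 116/161 = 10/29

10/29


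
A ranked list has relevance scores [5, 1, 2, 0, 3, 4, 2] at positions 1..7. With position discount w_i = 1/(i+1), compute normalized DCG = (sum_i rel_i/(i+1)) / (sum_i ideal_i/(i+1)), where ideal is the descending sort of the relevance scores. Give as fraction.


Position discount weights w_i = 1/(i+1) for i=1..7:
Weights = [1/2, 1/3, 1/4, 1/5, 1/6, 1/7, 1/8]
Actual relevance: [5, 1, 2, 0, 3, 4, 2]
DCG = 5/2 + 1/3 + 2/4 + 0/5 + 3/6 + 4/7 + 2/8 = 391/84
Ideal relevance (sorted desc): [5, 4, 3, 2, 2, 1, 0]
Ideal DCG = 5/2 + 4/3 + 3/4 + 2/5 + 2/6 + 1/7 + 0/8 = 2293/420
nDCG = DCG / ideal_DCG = 391/84 / 2293/420 = 1955/2293

1955/2293


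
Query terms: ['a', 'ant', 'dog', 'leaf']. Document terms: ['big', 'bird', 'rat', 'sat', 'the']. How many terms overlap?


Query terms: ['a', 'ant', 'dog', 'leaf']
Document terms: ['big', 'bird', 'rat', 'sat', 'the']
Common terms: []
Overlap count = 0

0


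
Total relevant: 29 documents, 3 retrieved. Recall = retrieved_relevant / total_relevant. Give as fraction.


Recall = retrieved_relevant / total_relevant
= 3 / 29
= 3 / (3 + 26)
= 3/29

3/29


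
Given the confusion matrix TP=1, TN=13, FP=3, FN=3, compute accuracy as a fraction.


Accuracy = (TP + TN) / (TP + TN + FP + FN)
TP + TN = 1 + 13 = 14
Total = 1 + 13 + 3 + 3 = 20
Accuracy = 14 / 20 = 7/10

7/10


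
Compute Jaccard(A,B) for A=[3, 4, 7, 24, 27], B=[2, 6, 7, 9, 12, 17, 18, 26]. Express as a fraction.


A intersect B = [7]
|A intersect B| = 1
A union B = [2, 3, 4, 6, 7, 9, 12, 17, 18, 24, 26, 27]
|A union B| = 12
Jaccard = 1/12 = 1/12

1/12


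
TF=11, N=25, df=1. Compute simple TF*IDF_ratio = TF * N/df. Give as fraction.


TF * (N/df)
= 11 * (25/1)
= 11 * 25
= 275

275


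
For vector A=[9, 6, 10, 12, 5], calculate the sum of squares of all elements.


|A|^2 = sum of squared components
A[0]^2 = 9^2 = 81
A[1]^2 = 6^2 = 36
A[2]^2 = 10^2 = 100
A[3]^2 = 12^2 = 144
A[4]^2 = 5^2 = 25
Sum = 81 + 36 + 100 + 144 + 25 = 386

386


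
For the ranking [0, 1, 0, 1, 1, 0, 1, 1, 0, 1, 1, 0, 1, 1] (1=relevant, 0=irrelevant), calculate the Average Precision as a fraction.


Computing P@k for each relevant position:
Position 1: not relevant
Position 2: relevant, P@2 = 1/2 = 1/2
Position 3: not relevant
Position 4: relevant, P@4 = 2/4 = 1/2
Position 5: relevant, P@5 = 3/5 = 3/5
Position 6: not relevant
Position 7: relevant, P@7 = 4/7 = 4/7
Position 8: relevant, P@8 = 5/8 = 5/8
Position 9: not relevant
Position 10: relevant, P@10 = 6/10 = 3/5
Position 11: relevant, P@11 = 7/11 = 7/11
Position 12: not relevant
Position 13: relevant, P@13 = 8/13 = 8/13
Position 14: relevant, P@14 = 9/14 = 9/14
Sum of P@k = 1/2 + 1/2 + 3/5 + 4/7 + 5/8 + 3/5 + 7/11 + 8/13 + 9/14 = 211853/40040
AP = 211853/40040 / 9 = 211853/360360

211853/360360


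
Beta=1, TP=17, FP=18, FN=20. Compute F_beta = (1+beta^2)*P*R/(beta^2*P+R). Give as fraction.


P = TP/(TP+FP) = 17/35 = 17/35
R = TP/(TP+FN) = 17/37 = 17/37
beta^2 = 1^2 = 1
(1 + beta^2) = 2
Numerator = (1+beta^2)*P*R = 578/1295
Denominator = beta^2*P + R = 17/35 + 17/37 = 1224/1295
F_beta = 17/36

17/36


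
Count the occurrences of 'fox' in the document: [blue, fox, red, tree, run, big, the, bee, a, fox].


Document has 10 words
Scanning for 'fox':
Found at positions: [1, 9]
Count = 2

2


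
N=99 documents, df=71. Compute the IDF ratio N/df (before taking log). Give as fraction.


IDF ratio = N / df
= 99 / 71
= 99/71

99/71


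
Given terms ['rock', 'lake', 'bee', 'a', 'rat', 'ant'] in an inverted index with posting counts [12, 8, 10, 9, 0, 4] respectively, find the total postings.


Summing posting list sizes:
'rock': 12 postings
'lake': 8 postings
'bee': 10 postings
'a': 9 postings
'rat': 0 postings
'ant': 4 postings
Total = 12 + 8 + 10 + 9 + 0 + 4 = 43

43


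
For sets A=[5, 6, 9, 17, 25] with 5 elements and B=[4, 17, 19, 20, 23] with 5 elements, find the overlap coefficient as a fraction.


A intersect B = [17]
|A intersect B| = 1
min(|A|, |B|) = min(5, 5) = 5
Overlap = 1 / 5 = 1/5

1/5


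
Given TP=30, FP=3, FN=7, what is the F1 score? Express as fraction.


F1 = 2 * P * R / (P + R)
P = TP/(TP+FP) = 30/33 = 10/11
R = TP/(TP+FN) = 30/37 = 30/37
2 * P * R = 2 * 10/11 * 30/37 = 600/407
P + R = 10/11 + 30/37 = 700/407
F1 = 600/407 / 700/407 = 6/7

6/7


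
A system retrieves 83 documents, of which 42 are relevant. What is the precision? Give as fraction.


Precision = relevant_retrieved / total_retrieved
= 42 / 83
= 42 / (42 + 41)
= 42/83

42/83


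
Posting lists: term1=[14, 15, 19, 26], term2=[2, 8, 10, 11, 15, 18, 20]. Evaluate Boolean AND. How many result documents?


Boolean AND: find intersection of posting lists
term1 docs: [14, 15, 19, 26]
term2 docs: [2, 8, 10, 11, 15, 18, 20]
Intersection: [15]
|intersection| = 1

1


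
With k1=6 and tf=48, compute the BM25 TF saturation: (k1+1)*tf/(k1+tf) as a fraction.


BM25 TF component = (k1+1)*tf / (k1+tf)
k1 = 6, tf = 48
Numerator = (6+1)*48 = 336
Denominator = 6 + 48 = 54
= 336/54 = 56/9

56/9


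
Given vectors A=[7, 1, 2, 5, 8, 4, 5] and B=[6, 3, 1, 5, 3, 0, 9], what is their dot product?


Dot product = sum of element-wise products
A[0]*B[0] = 7*6 = 42
A[1]*B[1] = 1*3 = 3
A[2]*B[2] = 2*1 = 2
A[3]*B[3] = 5*5 = 25
A[4]*B[4] = 8*3 = 24
A[5]*B[5] = 4*0 = 0
A[6]*B[6] = 5*9 = 45
Sum = 42 + 3 + 2 + 25 + 24 + 0 + 45 = 141

141


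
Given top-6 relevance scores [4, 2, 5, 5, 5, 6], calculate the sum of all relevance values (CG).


Cumulative Gain = sum of relevance scores
Position 1: rel=4, running sum=4
Position 2: rel=2, running sum=6
Position 3: rel=5, running sum=11
Position 4: rel=5, running sum=16
Position 5: rel=5, running sum=21
Position 6: rel=6, running sum=27
CG = 27

27


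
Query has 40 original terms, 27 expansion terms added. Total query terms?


Original terms: 40
Expansion terms: 27
Total = 40 + 27 = 67

67


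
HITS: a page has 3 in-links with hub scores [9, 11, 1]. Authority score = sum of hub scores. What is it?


Authority = sum of hub scores of in-linkers
In-link 1: hub score = 9
In-link 2: hub score = 11
In-link 3: hub score = 1
Authority = 9 + 11 + 1 = 21

21


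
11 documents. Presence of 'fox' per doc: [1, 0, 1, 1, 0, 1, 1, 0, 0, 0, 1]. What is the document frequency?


Checking each document for 'fox':
Doc 1: present
Doc 2: absent
Doc 3: present
Doc 4: present
Doc 5: absent
Doc 6: present
Doc 7: present
Doc 8: absent
Doc 9: absent
Doc 10: absent
Doc 11: present
df = sum of presences = 1 + 0 + 1 + 1 + 0 + 1 + 1 + 0 + 0 + 0 + 1 = 6

6


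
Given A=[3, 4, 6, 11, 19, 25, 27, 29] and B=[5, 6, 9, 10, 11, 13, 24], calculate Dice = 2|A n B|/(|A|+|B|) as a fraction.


A intersect B = [6, 11]
|A intersect B| = 2
|A| = 8, |B| = 7
Dice = 2*2 / (8+7)
= 4 / 15 = 4/15

4/15


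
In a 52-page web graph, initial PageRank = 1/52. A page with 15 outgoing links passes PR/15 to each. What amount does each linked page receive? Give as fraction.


Initial PR = 1/52 = 1/52
Outlinks = 15
Contribution per link = PR / outlinks
= 1/52 / 15
= 1/780

1/780


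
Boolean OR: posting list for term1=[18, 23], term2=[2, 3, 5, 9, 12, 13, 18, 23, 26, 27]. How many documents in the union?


Boolean OR: find union of posting lists
term1 docs: [18, 23]
term2 docs: [2, 3, 5, 9, 12, 13, 18, 23, 26, 27]
Union: [2, 3, 5, 9, 12, 13, 18, 23, 26, 27]
|union| = 10

10


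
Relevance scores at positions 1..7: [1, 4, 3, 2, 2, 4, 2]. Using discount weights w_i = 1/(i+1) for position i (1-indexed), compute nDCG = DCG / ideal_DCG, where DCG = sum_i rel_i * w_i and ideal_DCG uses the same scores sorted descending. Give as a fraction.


Position discount weights w_i = 1/(i+1) for i=1..7:
Weights = [1/2, 1/3, 1/4, 1/5, 1/6, 1/7, 1/8]
Actual relevance: [1, 4, 3, 2, 2, 4, 2]
DCG = 1/2 + 4/3 + 3/4 + 2/5 + 2/6 + 4/7 + 2/8 = 869/210
Ideal relevance (sorted desc): [4, 4, 3, 2, 2, 2, 1]
Ideal DCG = 4/2 + 4/3 + 3/4 + 2/5 + 2/6 + 2/7 + 1/8 = 4391/840
nDCG = DCG / ideal_DCG = 869/210 / 4391/840 = 3476/4391

3476/4391


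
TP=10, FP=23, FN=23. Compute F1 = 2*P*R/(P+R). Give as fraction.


F1 = 2 * P * R / (P + R)
P = TP/(TP+FP) = 10/33 = 10/33
R = TP/(TP+FN) = 10/33 = 10/33
2 * P * R = 2 * 10/33 * 10/33 = 200/1089
P + R = 10/33 + 10/33 = 20/33
F1 = 200/1089 / 20/33 = 10/33

10/33


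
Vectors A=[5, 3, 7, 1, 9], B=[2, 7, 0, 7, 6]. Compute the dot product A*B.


Dot product = sum of element-wise products
A[0]*B[0] = 5*2 = 10
A[1]*B[1] = 3*7 = 21
A[2]*B[2] = 7*0 = 0
A[3]*B[3] = 1*7 = 7
A[4]*B[4] = 9*6 = 54
Sum = 10 + 21 + 0 + 7 + 54 = 92

92


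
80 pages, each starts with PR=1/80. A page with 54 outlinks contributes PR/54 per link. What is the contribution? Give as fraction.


Initial PR = 1/80 = 1/80
Outlinks = 54
Contribution per link = PR / outlinks
= 1/80 / 54
= 1/4320

1/4320


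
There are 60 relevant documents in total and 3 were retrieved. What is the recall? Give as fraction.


Recall = retrieved_relevant / total_relevant
= 3 / 60
= 3 / (3 + 57)
= 1/20

1/20


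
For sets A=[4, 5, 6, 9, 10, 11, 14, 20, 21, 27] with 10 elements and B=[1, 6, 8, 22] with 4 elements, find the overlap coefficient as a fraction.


A intersect B = [6]
|A intersect B| = 1
min(|A|, |B|) = min(10, 4) = 4
Overlap = 1 / 4 = 1/4

1/4


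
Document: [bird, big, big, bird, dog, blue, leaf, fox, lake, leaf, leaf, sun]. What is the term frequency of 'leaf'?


Document has 12 words
Scanning for 'leaf':
Found at positions: [6, 9, 10]
Count = 3

3


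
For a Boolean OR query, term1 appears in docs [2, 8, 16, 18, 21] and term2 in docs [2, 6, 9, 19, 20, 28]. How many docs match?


Boolean OR: find union of posting lists
term1 docs: [2, 8, 16, 18, 21]
term2 docs: [2, 6, 9, 19, 20, 28]
Union: [2, 6, 8, 9, 16, 18, 19, 20, 21, 28]
|union| = 10

10


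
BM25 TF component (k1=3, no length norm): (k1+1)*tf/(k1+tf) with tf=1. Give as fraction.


BM25 TF component = (k1+1)*tf / (k1+tf)
k1 = 3, tf = 1
Numerator = (3+1)*1 = 4
Denominator = 3 + 1 = 4
= 4/4 = 1

1


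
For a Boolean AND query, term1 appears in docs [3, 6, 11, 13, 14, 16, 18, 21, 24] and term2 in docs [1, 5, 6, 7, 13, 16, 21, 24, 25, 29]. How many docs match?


Boolean AND: find intersection of posting lists
term1 docs: [3, 6, 11, 13, 14, 16, 18, 21, 24]
term2 docs: [1, 5, 6, 7, 13, 16, 21, 24, 25, 29]
Intersection: [6, 13, 16, 21, 24]
|intersection| = 5

5


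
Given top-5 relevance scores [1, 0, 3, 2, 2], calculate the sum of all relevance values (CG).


Cumulative Gain = sum of relevance scores
Position 1: rel=1, running sum=1
Position 2: rel=0, running sum=1
Position 3: rel=3, running sum=4
Position 4: rel=2, running sum=6
Position 5: rel=2, running sum=8
CG = 8

8


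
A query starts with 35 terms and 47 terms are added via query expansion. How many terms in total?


Original terms: 35
Expansion terms: 47
Total = 35 + 47 = 82

82


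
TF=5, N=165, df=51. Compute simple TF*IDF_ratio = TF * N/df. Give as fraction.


TF * (N/df)
= 5 * (165/51)
= 5 * 55/17
= 275/17

275/17


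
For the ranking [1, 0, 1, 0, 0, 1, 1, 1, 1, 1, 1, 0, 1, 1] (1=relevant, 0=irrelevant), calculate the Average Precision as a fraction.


Computing P@k for each relevant position:
Position 1: relevant, P@1 = 1/1 = 1
Position 2: not relevant
Position 3: relevant, P@3 = 2/3 = 2/3
Position 4: not relevant
Position 5: not relevant
Position 6: relevant, P@6 = 3/6 = 1/2
Position 7: relevant, P@7 = 4/7 = 4/7
Position 8: relevant, P@8 = 5/8 = 5/8
Position 9: relevant, P@9 = 6/9 = 2/3
Position 10: relevant, P@10 = 7/10 = 7/10
Position 11: relevant, P@11 = 8/11 = 8/11
Position 12: not relevant
Position 13: relevant, P@13 = 9/13 = 9/13
Position 14: relevant, P@14 = 10/14 = 5/7
Sum of P@k = 1 + 2/3 + 1/2 + 4/7 + 5/8 + 2/3 + 7/10 + 8/11 + 9/13 + 5/7 = 824459/120120
AP = 824459/120120 / 10 = 824459/1201200

824459/1201200


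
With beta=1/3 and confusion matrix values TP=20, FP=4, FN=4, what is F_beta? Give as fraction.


P = TP/(TP+FP) = 20/24 = 5/6
R = TP/(TP+FN) = 20/24 = 5/6
beta^2 = 1/3^2 = 1/9
(1 + beta^2) = 10/9
Numerator = (1+beta^2)*P*R = 125/162
Denominator = beta^2*P + R = 5/54 + 5/6 = 25/27
F_beta = 5/6

5/6


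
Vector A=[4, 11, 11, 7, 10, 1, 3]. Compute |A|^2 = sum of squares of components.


|A|^2 = sum of squared components
A[0]^2 = 4^2 = 16
A[1]^2 = 11^2 = 121
A[2]^2 = 11^2 = 121
A[3]^2 = 7^2 = 49
A[4]^2 = 10^2 = 100
A[5]^2 = 1^2 = 1
A[6]^2 = 3^2 = 9
Sum = 16 + 121 + 121 + 49 + 100 + 1 + 9 = 417

417


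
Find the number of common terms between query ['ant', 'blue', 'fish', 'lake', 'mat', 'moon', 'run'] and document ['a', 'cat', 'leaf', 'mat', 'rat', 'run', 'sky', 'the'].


Query terms: ['ant', 'blue', 'fish', 'lake', 'mat', 'moon', 'run']
Document terms: ['a', 'cat', 'leaf', 'mat', 'rat', 'run', 'sky', 'the']
Common terms: ['mat', 'run']
Overlap count = 2

2


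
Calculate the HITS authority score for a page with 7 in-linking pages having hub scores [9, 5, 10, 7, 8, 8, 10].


Authority = sum of hub scores of in-linkers
In-link 1: hub score = 9
In-link 2: hub score = 5
In-link 3: hub score = 10
In-link 4: hub score = 7
In-link 5: hub score = 8
In-link 6: hub score = 8
In-link 7: hub score = 10
Authority = 9 + 5 + 10 + 7 + 8 + 8 + 10 = 57

57


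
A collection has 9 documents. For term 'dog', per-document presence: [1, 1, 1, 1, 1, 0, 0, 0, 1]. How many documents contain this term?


Checking each document for 'dog':
Doc 1: present
Doc 2: present
Doc 3: present
Doc 4: present
Doc 5: present
Doc 6: absent
Doc 7: absent
Doc 8: absent
Doc 9: present
df = sum of presences = 1 + 1 + 1 + 1 + 1 + 0 + 0 + 0 + 1 = 6

6


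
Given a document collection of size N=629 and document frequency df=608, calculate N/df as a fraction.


IDF ratio = N / df
= 629 / 608
= 629/608

629/608


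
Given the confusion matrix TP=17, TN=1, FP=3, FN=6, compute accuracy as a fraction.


Accuracy = (TP + TN) / (TP + TN + FP + FN)
TP + TN = 17 + 1 = 18
Total = 17 + 1 + 3 + 6 = 27
Accuracy = 18 / 27 = 2/3

2/3


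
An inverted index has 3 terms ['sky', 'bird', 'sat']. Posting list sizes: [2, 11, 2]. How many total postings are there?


Summing posting list sizes:
'sky': 2 postings
'bird': 11 postings
'sat': 2 postings
Total = 2 + 11 + 2 = 15

15


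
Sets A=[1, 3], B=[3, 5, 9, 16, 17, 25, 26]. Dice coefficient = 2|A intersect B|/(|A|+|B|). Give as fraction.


A intersect B = [3]
|A intersect B| = 1
|A| = 2, |B| = 7
Dice = 2*1 / (2+7)
= 2 / 9 = 2/9

2/9


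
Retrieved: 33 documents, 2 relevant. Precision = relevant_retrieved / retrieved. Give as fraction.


Precision = relevant_retrieved / total_retrieved
= 2 / 33
= 2 / (2 + 31)
= 2/33

2/33


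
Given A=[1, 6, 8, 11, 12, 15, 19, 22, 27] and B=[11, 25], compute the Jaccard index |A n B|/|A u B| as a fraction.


A intersect B = [11]
|A intersect B| = 1
A union B = [1, 6, 8, 11, 12, 15, 19, 22, 25, 27]
|A union B| = 10
Jaccard = 1/10 = 1/10

1/10


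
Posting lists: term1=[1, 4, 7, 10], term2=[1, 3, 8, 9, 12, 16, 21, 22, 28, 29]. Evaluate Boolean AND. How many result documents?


Boolean AND: find intersection of posting lists
term1 docs: [1, 4, 7, 10]
term2 docs: [1, 3, 8, 9, 12, 16, 21, 22, 28, 29]
Intersection: [1]
|intersection| = 1

1


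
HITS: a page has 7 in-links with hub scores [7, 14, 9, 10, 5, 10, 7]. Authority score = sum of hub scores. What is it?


Authority = sum of hub scores of in-linkers
In-link 1: hub score = 7
In-link 2: hub score = 14
In-link 3: hub score = 9
In-link 4: hub score = 10
In-link 5: hub score = 5
In-link 6: hub score = 10
In-link 7: hub score = 7
Authority = 7 + 14 + 9 + 10 + 5 + 10 + 7 = 62

62


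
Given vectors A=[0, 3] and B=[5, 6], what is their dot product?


Dot product = sum of element-wise products
A[0]*B[0] = 0*5 = 0
A[1]*B[1] = 3*6 = 18
Sum = 0 + 18 = 18

18


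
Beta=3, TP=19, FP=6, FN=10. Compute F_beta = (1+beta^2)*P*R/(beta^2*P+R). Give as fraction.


P = TP/(TP+FP) = 19/25 = 19/25
R = TP/(TP+FN) = 19/29 = 19/29
beta^2 = 3^2 = 9
(1 + beta^2) = 10
Numerator = (1+beta^2)*P*R = 722/145
Denominator = beta^2*P + R = 171/25 + 19/29 = 5434/725
F_beta = 95/143

95/143


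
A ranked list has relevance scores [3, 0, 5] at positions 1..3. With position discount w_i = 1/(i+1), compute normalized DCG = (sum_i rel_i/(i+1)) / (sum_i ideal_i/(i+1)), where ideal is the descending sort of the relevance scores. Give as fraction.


Position discount weights w_i = 1/(i+1) for i=1..3:
Weights = [1/2, 1/3, 1/4]
Actual relevance: [3, 0, 5]
DCG = 3/2 + 0/3 + 5/4 = 11/4
Ideal relevance (sorted desc): [5, 3, 0]
Ideal DCG = 5/2 + 3/3 + 0/4 = 7/2
nDCG = DCG / ideal_DCG = 11/4 / 7/2 = 11/14

11/14


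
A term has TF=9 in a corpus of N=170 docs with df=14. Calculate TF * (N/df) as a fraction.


TF * (N/df)
= 9 * (170/14)
= 9 * 85/7
= 765/7

765/7


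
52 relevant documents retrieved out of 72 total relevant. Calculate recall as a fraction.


Recall = retrieved_relevant / total_relevant
= 52 / 72
= 52 / (52 + 20)
= 13/18

13/18


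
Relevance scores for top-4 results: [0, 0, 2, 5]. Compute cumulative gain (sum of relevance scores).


Cumulative Gain = sum of relevance scores
Position 1: rel=0, running sum=0
Position 2: rel=0, running sum=0
Position 3: rel=2, running sum=2
Position 4: rel=5, running sum=7
CG = 7

7


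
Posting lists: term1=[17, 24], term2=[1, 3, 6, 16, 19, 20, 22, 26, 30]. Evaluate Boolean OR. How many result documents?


Boolean OR: find union of posting lists
term1 docs: [17, 24]
term2 docs: [1, 3, 6, 16, 19, 20, 22, 26, 30]
Union: [1, 3, 6, 16, 17, 19, 20, 22, 24, 26, 30]
|union| = 11

11


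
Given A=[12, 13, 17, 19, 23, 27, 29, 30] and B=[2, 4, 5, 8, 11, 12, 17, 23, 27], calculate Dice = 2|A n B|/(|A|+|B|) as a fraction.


A intersect B = [12, 17, 23, 27]
|A intersect B| = 4
|A| = 8, |B| = 9
Dice = 2*4 / (8+9)
= 8 / 17 = 8/17

8/17


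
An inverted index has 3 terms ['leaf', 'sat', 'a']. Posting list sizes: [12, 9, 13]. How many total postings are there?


Summing posting list sizes:
'leaf': 12 postings
'sat': 9 postings
'a': 13 postings
Total = 12 + 9 + 13 = 34

34


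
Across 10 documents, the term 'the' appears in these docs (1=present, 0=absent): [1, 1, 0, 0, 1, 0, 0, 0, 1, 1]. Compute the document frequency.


Checking each document for 'the':
Doc 1: present
Doc 2: present
Doc 3: absent
Doc 4: absent
Doc 5: present
Doc 6: absent
Doc 7: absent
Doc 8: absent
Doc 9: present
Doc 10: present
df = sum of presences = 1 + 1 + 0 + 0 + 1 + 0 + 0 + 0 + 1 + 1 = 5

5


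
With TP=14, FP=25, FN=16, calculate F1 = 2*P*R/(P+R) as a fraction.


F1 = 2 * P * R / (P + R)
P = TP/(TP+FP) = 14/39 = 14/39
R = TP/(TP+FN) = 14/30 = 7/15
2 * P * R = 2 * 14/39 * 7/15 = 196/585
P + R = 14/39 + 7/15 = 161/195
F1 = 196/585 / 161/195 = 28/69

28/69


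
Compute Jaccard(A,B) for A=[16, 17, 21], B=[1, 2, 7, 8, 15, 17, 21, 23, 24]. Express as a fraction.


A intersect B = [17, 21]
|A intersect B| = 2
A union B = [1, 2, 7, 8, 15, 16, 17, 21, 23, 24]
|A union B| = 10
Jaccard = 2/10 = 1/5

1/5


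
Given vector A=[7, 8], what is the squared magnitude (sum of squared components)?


|A|^2 = sum of squared components
A[0]^2 = 7^2 = 49
A[1]^2 = 8^2 = 64
Sum = 49 + 64 = 113

113


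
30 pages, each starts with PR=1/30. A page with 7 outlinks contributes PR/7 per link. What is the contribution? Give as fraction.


Initial PR = 1/30 = 1/30
Outlinks = 7
Contribution per link = PR / outlinks
= 1/30 / 7
= 1/210

1/210


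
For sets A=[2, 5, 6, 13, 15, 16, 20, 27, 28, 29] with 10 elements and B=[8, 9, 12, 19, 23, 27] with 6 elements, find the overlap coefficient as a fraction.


A intersect B = [27]
|A intersect B| = 1
min(|A|, |B|) = min(10, 6) = 6
Overlap = 1 / 6 = 1/6

1/6


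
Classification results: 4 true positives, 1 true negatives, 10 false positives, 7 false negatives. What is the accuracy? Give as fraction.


Accuracy = (TP + TN) / (TP + TN + FP + FN)
TP + TN = 4 + 1 = 5
Total = 4 + 1 + 10 + 7 = 22
Accuracy = 5 / 22 = 5/22

5/22


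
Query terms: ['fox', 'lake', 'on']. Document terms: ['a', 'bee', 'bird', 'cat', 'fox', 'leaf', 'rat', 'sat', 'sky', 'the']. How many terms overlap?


Query terms: ['fox', 'lake', 'on']
Document terms: ['a', 'bee', 'bird', 'cat', 'fox', 'leaf', 'rat', 'sat', 'sky', 'the']
Common terms: ['fox']
Overlap count = 1

1


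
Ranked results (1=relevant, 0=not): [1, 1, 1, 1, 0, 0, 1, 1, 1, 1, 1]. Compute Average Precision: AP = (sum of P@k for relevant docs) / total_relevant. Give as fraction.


Computing P@k for each relevant position:
Position 1: relevant, P@1 = 1/1 = 1
Position 2: relevant, P@2 = 2/2 = 1
Position 3: relevant, P@3 = 3/3 = 1
Position 4: relevant, P@4 = 4/4 = 1
Position 5: not relevant
Position 6: not relevant
Position 7: relevant, P@7 = 5/7 = 5/7
Position 8: relevant, P@8 = 6/8 = 3/4
Position 9: relevant, P@9 = 7/9 = 7/9
Position 10: relevant, P@10 = 8/10 = 4/5
Position 11: relevant, P@11 = 9/11 = 9/11
Sum of P@k = 1 + 1 + 1 + 1 + 5/7 + 3/4 + 7/9 + 4/5 + 9/11 = 108943/13860
AP = 108943/13860 / 9 = 108943/124740

108943/124740


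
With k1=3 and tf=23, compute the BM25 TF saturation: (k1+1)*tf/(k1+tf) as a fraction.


BM25 TF component = (k1+1)*tf / (k1+tf)
k1 = 3, tf = 23
Numerator = (3+1)*23 = 92
Denominator = 3 + 23 = 26
= 92/26 = 46/13

46/13


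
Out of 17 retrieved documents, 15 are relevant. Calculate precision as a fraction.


Precision = relevant_retrieved / total_retrieved
= 15 / 17
= 15 / (15 + 2)
= 15/17

15/17


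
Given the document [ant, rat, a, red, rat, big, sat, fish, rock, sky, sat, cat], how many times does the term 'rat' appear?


Document has 12 words
Scanning for 'rat':
Found at positions: [1, 4]
Count = 2

2


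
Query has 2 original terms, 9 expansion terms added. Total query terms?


Original terms: 2
Expansion terms: 9
Total = 2 + 9 = 11

11


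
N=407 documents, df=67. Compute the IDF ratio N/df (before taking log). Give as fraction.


IDF ratio = N / df
= 407 / 67
= 407/67

407/67


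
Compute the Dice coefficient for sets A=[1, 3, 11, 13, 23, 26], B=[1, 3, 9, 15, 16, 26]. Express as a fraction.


A intersect B = [1, 3, 26]
|A intersect B| = 3
|A| = 6, |B| = 6
Dice = 2*3 / (6+6)
= 6 / 12 = 1/2

1/2


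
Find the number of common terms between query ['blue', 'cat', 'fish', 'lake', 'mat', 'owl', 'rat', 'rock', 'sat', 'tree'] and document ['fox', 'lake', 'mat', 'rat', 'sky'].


Query terms: ['blue', 'cat', 'fish', 'lake', 'mat', 'owl', 'rat', 'rock', 'sat', 'tree']
Document terms: ['fox', 'lake', 'mat', 'rat', 'sky']
Common terms: ['lake', 'mat', 'rat']
Overlap count = 3

3


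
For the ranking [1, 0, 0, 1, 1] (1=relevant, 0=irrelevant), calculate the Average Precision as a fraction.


Computing P@k for each relevant position:
Position 1: relevant, P@1 = 1/1 = 1
Position 2: not relevant
Position 3: not relevant
Position 4: relevant, P@4 = 2/4 = 1/2
Position 5: relevant, P@5 = 3/5 = 3/5
Sum of P@k = 1 + 1/2 + 3/5 = 21/10
AP = 21/10 / 3 = 7/10

7/10


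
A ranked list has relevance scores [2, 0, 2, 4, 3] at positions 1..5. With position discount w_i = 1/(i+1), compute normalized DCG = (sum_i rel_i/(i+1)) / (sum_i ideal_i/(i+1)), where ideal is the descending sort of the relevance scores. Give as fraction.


Position discount weights w_i = 1/(i+1) for i=1..5:
Weights = [1/2, 1/3, 1/4, 1/5, 1/6]
Actual relevance: [2, 0, 2, 4, 3]
DCG = 2/2 + 0/3 + 2/4 + 4/5 + 3/6 = 14/5
Ideal relevance (sorted desc): [4, 3, 2, 2, 0]
Ideal DCG = 4/2 + 3/3 + 2/4 + 2/5 + 0/6 = 39/10
nDCG = DCG / ideal_DCG = 14/5 / 39/10 = 28/39

28/39


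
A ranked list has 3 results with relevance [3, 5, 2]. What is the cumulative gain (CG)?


Cumulative Gain = sum of relevance scores
Position 1: rel=3, running sum=3
Position 2: rel=5, running sum=8
Position 3: rel=2, running sum=10
CG = 10

10


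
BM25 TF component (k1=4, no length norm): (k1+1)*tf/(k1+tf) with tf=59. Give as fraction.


BM25 TF component = (k1+1)*tf / (k1+tf)
k1 = 4, tf = 59
Numerator = (4+1)*59 = 295
Denominator = 4 + 59 = 63
= 295/63 = 295/63

295/63


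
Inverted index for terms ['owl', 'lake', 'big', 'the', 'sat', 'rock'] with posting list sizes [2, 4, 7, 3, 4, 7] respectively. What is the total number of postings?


Summing posting list sizes:
'owl': 2 postings
'lake': 4 postings
'big': 7 postings
'the': 3 postings
'sat': 4 postings
'rock': 7 postings
Total = 2 + 4 + 7 + 3 + 4 + 7 = 27

27


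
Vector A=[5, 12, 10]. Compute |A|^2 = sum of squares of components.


|A|^2 = sum of squared components
A[0]^2 = 5^2 = 25
A[1]^2 = 12^2 = 144
A[2]^2 = 10^2 = 100
Sum = 25 + 144 + 100 = 269

269


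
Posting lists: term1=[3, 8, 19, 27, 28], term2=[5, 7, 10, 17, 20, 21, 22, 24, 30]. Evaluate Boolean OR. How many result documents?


Boolean OR: find union of posting lists
term1 docs: [3, 8, 19, 27, 28]
term2 docs: [5, 7, 10, 17, 20, 21, 22, 24, 30]
Union: [3, 5, 7, 8, 10, 17, 19, 20, 21, 22, 24, 27, 28, 30]
|union| = 14

14


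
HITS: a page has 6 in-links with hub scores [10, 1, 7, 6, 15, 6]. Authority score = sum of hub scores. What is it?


Authority = sum of hub scores of in-linkers
In-link 1: hub score = 10
In-link 2: hub score = 1
In-link 3: hub score = 7
In-link 4: hub score = 6
In-link 5: hub score = 15
In-link 6: hub score = 6
Authority = 10 + 1 + 7 + 6 + 15 + 6 = 45

45


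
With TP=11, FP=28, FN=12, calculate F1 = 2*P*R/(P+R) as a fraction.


F1 = 2 * P * R / (P + R)
P = TP/(TP+FP) = 11/39 = 11/39
R = TP/(TP+FN) = 11/23 = 11/23
2 * P * R = 2 * 11/39 * 11/23 = 242/897
P + R = 11/39 + 11/23 = 682/897
F1 = 242/897 / 682/897 = 11/31

11/31


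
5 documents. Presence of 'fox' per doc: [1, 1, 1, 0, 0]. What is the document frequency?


Checking each document for 'fox':
Doc 1: present
Doc 2: present
Doc 3: present
Doc 4: absent
Doc 5: absent
df = sum of presences = 1 + 1 + 1 + 0 + 0 = 3

3


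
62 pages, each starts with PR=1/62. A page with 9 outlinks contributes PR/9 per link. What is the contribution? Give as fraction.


Initial PR = 1/62 = 1/62
Outlinks = 9
Contribution per link = PR / outlinks
= 1/62 / 9
= 1/558

1/558


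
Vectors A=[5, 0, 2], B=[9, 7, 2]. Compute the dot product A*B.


Dot product = sum of element-wise products
A[0]*B[0] = 5*9 = 45
A[1]*B[1] = 0*7 = 0
A[2]*B[2] = 2*2 = 4
Sum = 45 + 0 + 4 = 49

49


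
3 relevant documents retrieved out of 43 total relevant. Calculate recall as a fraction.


Recall = retrieved_relevant / total_relevant
= 3 / 43
= 3 / (3 + 40)
= 3/43

3/43


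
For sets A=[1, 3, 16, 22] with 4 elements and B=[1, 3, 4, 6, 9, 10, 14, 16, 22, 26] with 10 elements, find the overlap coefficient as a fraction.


A intersect B = [1, 3, 16, 22]
|A intersect B| = 4
min(|A|, |B|) = min(4, 10) = 4
Overlap = 4 / 4 = 1

1


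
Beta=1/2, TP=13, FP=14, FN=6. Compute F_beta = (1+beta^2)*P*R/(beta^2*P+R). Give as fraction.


P = TP/(TP+FP) = 13/27 = 13/27
R = TP/(TP+FN) = 13/19 = 13/19
beta^2 = 1/2^2 = 1/4
(1 + beta^2) = 5/4
Numerator = (1+beta^2)*P*R = 845/2052
Denominator = beta^2*P + R = 13/108 + 13/19 = 1651/2052
F_beta = 65/127

65/127


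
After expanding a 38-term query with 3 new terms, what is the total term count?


Original terms: 38
Expansion terms: 3
Total = 38 + 3 = 41

41


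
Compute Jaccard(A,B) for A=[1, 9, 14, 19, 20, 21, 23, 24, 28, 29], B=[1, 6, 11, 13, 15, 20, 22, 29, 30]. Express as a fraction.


A intersect B = [1, 20, 29]
|A intersect B| = 3
A union B = [1, 6, 9, 11, 13, 14, 15, 19, 20, 21, 22, 23, 24, 28, 29, 30]
|A union B| = 16
Jaccard = 3/16 = 3/16

3/16


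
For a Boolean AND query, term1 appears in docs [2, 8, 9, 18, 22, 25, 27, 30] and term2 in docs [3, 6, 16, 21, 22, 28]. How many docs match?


Boolean AND: find intersection of posting lists
term1 docs: [2, 8, 9, 18, 22, 25, 27, 30]
term2 docs: [3, 6, 16, 21, 22, 28]
Intersection: [22]
|intersection| = 1

1


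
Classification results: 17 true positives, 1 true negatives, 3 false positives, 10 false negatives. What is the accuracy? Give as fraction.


Accuracy = (TP + TN) / (TP + TN + FP + FN)
TP + TN = 17 + 1 = 18
Total = 17 + 1 + 3 + 10 = 31
Accuracy = 18 / 31 = 18/31

18/31


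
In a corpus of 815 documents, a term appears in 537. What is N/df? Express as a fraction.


IDF ratio = N / df
= 815 / 537
= 815/537

815/537
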